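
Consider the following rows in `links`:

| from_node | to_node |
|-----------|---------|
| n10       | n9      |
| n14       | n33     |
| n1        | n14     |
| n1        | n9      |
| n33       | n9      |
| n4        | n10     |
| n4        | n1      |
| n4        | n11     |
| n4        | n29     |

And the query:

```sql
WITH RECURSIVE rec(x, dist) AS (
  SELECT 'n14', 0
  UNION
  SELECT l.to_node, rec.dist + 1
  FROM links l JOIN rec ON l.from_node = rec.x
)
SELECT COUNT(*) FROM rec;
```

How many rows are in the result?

3

Base: (n14, dist=0).
Iteration 1: edges from {n14} -> (n33, dist=1).
Iteration 2: edges from {n33} -> (n9, dist=2).
Iteration 3: no outgoing edges from {n9}; recursion stops.
Total rows emitted: 3.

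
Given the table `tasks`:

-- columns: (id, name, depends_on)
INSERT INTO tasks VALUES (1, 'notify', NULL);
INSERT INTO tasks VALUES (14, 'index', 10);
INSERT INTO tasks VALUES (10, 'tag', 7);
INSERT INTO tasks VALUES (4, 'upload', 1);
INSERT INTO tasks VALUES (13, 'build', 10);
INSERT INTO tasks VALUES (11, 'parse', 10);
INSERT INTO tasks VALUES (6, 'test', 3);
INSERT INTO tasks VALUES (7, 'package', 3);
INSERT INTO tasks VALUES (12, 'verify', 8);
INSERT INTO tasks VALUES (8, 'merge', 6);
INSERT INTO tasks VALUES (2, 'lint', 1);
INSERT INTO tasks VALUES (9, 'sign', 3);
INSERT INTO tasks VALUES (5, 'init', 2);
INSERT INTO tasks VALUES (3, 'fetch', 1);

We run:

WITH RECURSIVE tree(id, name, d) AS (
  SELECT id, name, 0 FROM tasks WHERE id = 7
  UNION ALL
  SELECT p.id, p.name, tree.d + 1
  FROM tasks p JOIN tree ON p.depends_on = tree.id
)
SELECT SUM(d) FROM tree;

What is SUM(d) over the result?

Base: id=7 (package) at d 0.
Iteration 1: rows with depends_on in {7} -> tag (id 10, d 1).
Iteration 2: rows with depends_on in {10} -> parse (id 11, d 2), build (id 13, d 2), index (id 14, d 2).
Iteration 3: no rows with depends_on in {11,13,14}; recursion stops.
SUM(d) = 0 + 1 + 2 + 2 + 2 = 7.

7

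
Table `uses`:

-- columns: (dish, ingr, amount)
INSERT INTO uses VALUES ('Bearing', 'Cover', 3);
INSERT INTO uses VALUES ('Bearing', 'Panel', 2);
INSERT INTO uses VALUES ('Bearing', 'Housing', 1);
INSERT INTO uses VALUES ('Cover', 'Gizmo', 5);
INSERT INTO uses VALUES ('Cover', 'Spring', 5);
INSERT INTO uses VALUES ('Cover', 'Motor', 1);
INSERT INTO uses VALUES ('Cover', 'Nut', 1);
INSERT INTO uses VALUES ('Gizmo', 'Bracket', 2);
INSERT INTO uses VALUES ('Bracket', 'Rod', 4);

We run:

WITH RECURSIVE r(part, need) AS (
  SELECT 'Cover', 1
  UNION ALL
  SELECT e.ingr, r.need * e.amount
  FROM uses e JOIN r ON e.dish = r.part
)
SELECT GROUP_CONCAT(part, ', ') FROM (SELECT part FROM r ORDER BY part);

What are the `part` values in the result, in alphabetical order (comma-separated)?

Bracket, Cover, Gizmo, Motor, Nut, Rod, Spring

Base: (Cover, need=1).
Iteration 1: components of {Cover} -> Gizmo = 1*5 = 5, Motor = 1*1 = 1, Nut = 1*1 = 1, Spring = 1*5 = 5.
Iteration 2: components of {Gizmo,Motor,Nut,Spring} -> Bracket = 5*2 = 10.
Iteration 3: components of {Bracket} -> Rod = 10*4 = 40.
Iteration 4: no further components; recursion stops.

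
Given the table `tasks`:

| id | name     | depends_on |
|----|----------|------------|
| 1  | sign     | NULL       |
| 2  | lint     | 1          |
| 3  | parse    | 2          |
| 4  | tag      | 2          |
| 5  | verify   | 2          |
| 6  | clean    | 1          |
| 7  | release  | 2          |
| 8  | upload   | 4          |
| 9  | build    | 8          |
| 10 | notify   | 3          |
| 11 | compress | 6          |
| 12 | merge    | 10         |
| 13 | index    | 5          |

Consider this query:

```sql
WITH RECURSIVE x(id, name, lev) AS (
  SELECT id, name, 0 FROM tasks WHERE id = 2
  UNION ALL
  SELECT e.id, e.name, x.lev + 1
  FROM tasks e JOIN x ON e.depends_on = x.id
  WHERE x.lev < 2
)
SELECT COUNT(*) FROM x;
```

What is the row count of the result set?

8

Base: id=2 (lint) at lev 0.
Iteration 1: rows with depends_on in {2} -> parse (id 3, lev 1), tag (id 4, lev 1), verify (id 5, lev 1), release (id 7, lev 1).
Iteration 2: rows with depends_on in {3,4,5,7} -> upload (id 8, lev 2), notify (id 10, lev 2), index (id 13, lev 2).
Iteration 3: lev < 2 fails for all current rows; recursion stops.
Total rows emitted: 8.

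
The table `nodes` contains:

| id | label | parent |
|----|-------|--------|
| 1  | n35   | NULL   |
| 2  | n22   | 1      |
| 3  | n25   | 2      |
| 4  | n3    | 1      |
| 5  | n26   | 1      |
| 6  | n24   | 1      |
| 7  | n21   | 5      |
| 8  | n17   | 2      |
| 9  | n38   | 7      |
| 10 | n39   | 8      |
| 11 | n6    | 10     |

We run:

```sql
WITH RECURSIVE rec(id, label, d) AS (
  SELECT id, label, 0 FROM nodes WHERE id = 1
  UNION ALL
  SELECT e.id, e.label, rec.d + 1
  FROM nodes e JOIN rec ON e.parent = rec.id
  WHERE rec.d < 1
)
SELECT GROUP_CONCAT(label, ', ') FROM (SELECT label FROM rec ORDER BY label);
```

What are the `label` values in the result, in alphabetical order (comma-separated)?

n22, n24, n26, n3, n35

Base: id=1 (n35) at d 0.
Iteration 1: rows with parent in {1} -> n22 (id 2, d 1), n3 (id 4, d 1), n26 (id 5, d 1), n24 (id 6, d 1).
Iteration 2: d < 1 fails for all current rows; recursion stops.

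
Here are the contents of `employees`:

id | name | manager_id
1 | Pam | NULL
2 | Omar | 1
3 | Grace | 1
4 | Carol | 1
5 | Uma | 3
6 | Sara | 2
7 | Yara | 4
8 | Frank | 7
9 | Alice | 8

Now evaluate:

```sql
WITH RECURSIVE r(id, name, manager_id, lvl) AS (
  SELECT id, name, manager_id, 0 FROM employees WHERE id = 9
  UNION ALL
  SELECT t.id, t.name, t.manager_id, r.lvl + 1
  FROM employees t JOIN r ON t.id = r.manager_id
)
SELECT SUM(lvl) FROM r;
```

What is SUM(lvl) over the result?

Base: id=9 (Alice), manager_id=8, lvl 0.
Iteration 1: join on id=8 -> Frank (id 8, manager_id=7, lvl 1).
Iteration 2: join on id=7 -> Yara (id 7, manager_id=4, lvl 2).
Iteration 3: join on id=4 -> Carol (id 4, manager_id=1, lvl 3).
Iteration 4: join on id=1 -> Pam (id 1, manager_id=NULL, lvl 4).
Iteration 5: manager_id is NULL; no match; recursion stops.
SUM(lvl) = 0 + 1 + 2 + 3 + 4 = 10.

10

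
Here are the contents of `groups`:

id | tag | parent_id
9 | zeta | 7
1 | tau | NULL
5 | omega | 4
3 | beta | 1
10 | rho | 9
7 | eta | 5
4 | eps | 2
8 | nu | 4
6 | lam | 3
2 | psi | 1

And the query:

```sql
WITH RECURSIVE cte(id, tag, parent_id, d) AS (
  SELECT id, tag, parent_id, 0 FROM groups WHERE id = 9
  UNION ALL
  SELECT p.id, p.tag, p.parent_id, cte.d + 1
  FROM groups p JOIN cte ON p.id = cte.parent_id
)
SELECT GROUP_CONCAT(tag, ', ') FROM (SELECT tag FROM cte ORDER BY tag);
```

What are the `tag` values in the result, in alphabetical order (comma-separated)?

eps, eta, omega, psi, tau, zeta

Base: id=9 (zeta), parent_id=7, d 0.
Iteration 1: join on id=7 -> eta (id 7, parent_id=5, d 1).
Iteration 2: join on id=5 -> omega (id 5, parent_id=4, d 2).
Iteration 3: join on id=4 -> eps (id 4, parent_id=2, d 3).
Iteration 4: join on id=2 -> psi (id 2, parent_id=1, d 4).
Iteration 5: join on id=1 -> tau (id 1, parent_id=NULL, d 5).
Iteration 6: parent_id is NULL; no match; recursion stops.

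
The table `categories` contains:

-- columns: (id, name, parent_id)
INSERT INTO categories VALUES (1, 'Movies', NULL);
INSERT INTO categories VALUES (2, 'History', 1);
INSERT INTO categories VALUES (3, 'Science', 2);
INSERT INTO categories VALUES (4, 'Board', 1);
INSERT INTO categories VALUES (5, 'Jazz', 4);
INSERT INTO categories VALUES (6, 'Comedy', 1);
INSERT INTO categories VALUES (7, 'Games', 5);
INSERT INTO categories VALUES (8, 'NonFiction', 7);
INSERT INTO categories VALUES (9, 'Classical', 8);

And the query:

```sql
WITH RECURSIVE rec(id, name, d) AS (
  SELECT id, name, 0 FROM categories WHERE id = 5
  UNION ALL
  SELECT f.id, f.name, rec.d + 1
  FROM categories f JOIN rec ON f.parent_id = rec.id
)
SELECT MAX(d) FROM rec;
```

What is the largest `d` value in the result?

Base: id=5 (Jazz) at d 0.
Iteration 1: rows with parent_id in {5} -> Games (id 7, d 1).
Iteration 2: rows with parent_id in {7} -> NonFiction (id 8, d 2).
Iteration 3: rows with parent_id in {8} -> Classical (id 9, d 3).
Iteration 4: no rows with parent_id in {9}; recursion stops.
d values: 0, 1, 2, 3; the maximum is 3.

3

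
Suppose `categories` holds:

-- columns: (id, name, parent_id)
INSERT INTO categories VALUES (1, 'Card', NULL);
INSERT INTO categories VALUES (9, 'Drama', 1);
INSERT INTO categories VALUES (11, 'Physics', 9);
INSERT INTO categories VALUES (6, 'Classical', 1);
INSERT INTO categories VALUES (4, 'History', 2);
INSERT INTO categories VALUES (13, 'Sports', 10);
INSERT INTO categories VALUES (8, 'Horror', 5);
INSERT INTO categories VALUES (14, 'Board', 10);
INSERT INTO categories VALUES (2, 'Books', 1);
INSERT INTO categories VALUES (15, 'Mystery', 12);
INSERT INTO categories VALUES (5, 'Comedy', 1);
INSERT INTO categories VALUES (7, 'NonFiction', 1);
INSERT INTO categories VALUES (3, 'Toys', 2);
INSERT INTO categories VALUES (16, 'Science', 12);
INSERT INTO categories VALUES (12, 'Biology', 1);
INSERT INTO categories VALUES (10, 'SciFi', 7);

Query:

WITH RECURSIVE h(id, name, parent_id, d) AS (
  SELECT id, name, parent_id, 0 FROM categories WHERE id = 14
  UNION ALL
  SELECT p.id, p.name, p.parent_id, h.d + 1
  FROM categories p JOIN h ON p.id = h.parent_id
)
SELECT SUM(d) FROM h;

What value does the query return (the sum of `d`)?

6

Base: id=14 (Board), parent_id=10, d 0.
Iteration 1: join on id=10 -> SciFi (id 10, parent_id=7, d 1).
Iteration 2: join on id=7 -> NonFiction (id 7, parent_id=1, d 2).
Iteration 3: join on id=1 -> Card (id 1, parent_id=NULL, d 3).
Iteration 4: parent_id is NULL; no match; recursion stops.
SUM(d) = 0 + 1 + 2 + 3 = 6.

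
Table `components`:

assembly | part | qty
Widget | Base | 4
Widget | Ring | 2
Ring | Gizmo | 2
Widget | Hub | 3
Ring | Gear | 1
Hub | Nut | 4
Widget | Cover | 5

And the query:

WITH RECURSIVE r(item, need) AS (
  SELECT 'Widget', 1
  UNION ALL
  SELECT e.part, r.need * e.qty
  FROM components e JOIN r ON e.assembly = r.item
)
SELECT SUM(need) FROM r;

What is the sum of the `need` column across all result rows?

33

Base: (Widget, need=1).
Iteration 1: components of {Widget} -> Base = 1*4 = 4, Cover = 1*5 = 5, Hub = 1*3 = 3, Ring = 1*2 = 2.
Iteration 2: components of {Base,Cover,Hub,Ring} -> Gear = 2*1 = 2, Gizmo = 2*2 = 4, Nut = 3*4 = 12.
Iteration 3: no further components; recursion stops.
SUM(need) = 1 + 4 + 2 + 3 + 5 + 4 + 2 + 12 = 33.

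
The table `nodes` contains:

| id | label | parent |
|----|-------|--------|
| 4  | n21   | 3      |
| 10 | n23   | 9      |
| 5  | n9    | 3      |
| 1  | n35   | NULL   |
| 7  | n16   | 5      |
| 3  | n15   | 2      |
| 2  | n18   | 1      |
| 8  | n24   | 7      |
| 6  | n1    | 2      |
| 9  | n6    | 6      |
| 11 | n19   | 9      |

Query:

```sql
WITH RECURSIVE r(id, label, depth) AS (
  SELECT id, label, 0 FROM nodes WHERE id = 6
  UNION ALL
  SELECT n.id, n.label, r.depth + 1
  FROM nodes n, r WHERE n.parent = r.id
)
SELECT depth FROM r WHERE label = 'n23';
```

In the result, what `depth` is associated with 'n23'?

Base: id=6 (n1) at depth 0.
Iteration 1: rows with parent in {6} -> n6 (id 9, depth 1).
Iteration 2: rows with parent in {9} -> n23 (id 10, depth 2), n19 (id 11, depth 2).
Iteration 3: no rows with parent in {10,11}; recursion stops.

2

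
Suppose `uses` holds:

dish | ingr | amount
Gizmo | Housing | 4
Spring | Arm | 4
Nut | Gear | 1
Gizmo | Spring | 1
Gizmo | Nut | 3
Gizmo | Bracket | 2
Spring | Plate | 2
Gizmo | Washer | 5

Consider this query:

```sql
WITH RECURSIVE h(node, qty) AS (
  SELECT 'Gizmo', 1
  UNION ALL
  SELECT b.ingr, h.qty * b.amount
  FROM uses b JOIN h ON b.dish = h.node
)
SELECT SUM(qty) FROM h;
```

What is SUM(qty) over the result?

Base: (Gizmo, qty=1).
Iteration 1: components of {Gizmo} -> Bracket = 1*2 = 2, Housing = 1*4 = 4, Nut = 1*3 = 3, Spring = 1*1 = 1, Washer = 1*5 = 5.
Iteration 2: components of {Bracket,Housing,Nut,Spring,Washer} -> Arm = 1*4 = 4, Gear = 3*1 = 3, Plate = 1*2 = 2.
Iteration 3: no further components; recursion stops.
SUM(qty) = 1 + 5 + 2 + 1 + 4 + 3 + 2 + 4 + 3 = 25.

25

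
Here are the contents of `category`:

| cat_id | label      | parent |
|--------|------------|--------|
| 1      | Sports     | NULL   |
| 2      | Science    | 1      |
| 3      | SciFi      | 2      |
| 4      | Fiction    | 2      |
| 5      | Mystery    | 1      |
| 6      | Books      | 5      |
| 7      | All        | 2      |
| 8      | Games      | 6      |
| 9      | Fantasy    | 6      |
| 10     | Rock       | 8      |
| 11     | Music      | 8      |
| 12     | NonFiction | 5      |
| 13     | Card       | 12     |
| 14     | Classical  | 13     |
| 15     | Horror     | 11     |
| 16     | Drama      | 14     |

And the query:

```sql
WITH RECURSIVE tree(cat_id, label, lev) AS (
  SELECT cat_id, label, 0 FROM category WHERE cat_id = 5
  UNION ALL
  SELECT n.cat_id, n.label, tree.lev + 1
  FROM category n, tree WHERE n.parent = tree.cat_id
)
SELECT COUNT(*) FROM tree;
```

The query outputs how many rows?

Base: cat_id=5 (Mystery) at lev 0.
Iteration 1: rows with parent in {5} -> Books (id 6, lev 1), NonFiction (id 12, lev 1).
Iteration 2: rows with parent in {6,12} -> Games (id 8, lev 2), Fantasy (id 9, lev 2), Card (id 13, lev 2).
Iteration 3: rows with parent in {8,9,13} -> Rock (id 10, lev 3), Music (id 11, lev 3), Classical (id 14, lev 3).
Iteration 4: rows with parent in {10,11,14} -> Horror (id 15, lev 4), Drama (id 16, lev 4).
Iteration 5: no rows with parent in {15,16}; recursion stops.
Total rows emitted: 11.

11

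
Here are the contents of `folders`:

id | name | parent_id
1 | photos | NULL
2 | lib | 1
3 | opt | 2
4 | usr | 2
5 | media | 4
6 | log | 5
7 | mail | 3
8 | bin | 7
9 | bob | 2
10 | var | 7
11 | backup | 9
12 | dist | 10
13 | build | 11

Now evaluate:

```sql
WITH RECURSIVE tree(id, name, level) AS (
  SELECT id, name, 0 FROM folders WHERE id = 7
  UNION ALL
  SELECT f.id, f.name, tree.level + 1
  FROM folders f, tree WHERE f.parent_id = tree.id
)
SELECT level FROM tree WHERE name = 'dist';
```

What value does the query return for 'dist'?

2

Base: id=7 (mail) at level 0.
Iteration 1: rows with parent_id in {7} -> bin (id 8, level 1), var (id 10, level 1).
Iteration 2: rows with parent_id in {8,10} -> dist (id 12, level 2).
Iteration 3: no rows with parent_id in {12}; recursion stops.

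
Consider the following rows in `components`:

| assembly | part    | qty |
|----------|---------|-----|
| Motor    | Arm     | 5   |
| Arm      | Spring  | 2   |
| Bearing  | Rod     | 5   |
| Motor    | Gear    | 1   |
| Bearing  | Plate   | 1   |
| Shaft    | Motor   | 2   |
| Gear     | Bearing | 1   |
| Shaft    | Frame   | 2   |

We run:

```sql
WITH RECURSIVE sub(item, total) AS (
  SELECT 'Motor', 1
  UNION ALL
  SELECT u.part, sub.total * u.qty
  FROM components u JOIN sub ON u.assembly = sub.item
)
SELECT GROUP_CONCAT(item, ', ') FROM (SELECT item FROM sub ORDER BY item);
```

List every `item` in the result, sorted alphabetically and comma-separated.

Base: (Motor, total=1).
Iteration 1: components of {Motor} -> Arm = 1*5 = 5, Gear = 1*1 = 1.
Iteration 2: components of {Arm,Gear} -> Bearing = 1*1 = 1, Spring = 5*2 = 10.
Iteration 3: components of {Bearing,Spring} -> Plate = 1*1 = 1, Rod = 1*5 = 5.
Iteration 4: no further components; recursion stops.

Arm, Bearing, Gear, Motor, Plate, Rod, Spring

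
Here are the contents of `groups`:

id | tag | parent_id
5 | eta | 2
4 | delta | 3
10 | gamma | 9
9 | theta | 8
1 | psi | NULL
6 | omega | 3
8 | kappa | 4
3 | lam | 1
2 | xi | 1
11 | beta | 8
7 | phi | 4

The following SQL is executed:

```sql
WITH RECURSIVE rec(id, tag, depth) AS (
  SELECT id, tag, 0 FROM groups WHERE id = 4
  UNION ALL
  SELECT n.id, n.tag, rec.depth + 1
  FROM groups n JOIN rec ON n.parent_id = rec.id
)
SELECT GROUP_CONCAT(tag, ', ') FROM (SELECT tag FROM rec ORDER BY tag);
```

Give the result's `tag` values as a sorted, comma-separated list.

beta, delta, gamma, kappa, phi, theta

Base: id=4 (delta) at depth 0.
Iteration 1: rows with parent_id in {4} -> phi (id 7, depth 1), kappa (id 8, depth 1).
Iteration 2: rows with parent_id in {7,8} -> theta (id 9, depth 2), beta (id 11, depth 2).
Iteration 3: rows with parent_id in {9,11} -> gamma (id 10, depth 3).
Iteration 4: no rows with parent_id in {10}; recursion stops.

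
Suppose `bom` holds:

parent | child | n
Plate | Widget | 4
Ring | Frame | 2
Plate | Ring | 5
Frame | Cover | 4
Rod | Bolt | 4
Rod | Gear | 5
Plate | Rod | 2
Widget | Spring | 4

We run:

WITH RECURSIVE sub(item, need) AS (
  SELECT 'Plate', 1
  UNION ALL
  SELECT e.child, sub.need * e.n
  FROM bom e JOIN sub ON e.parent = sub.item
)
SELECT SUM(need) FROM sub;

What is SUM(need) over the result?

Base: (Plate, need=1).
Iteration 1: components of {Plate} -> Ring = 1*5 = 5, Rod = 1*2 = 2, Widget = 1*4 = 4.
Iteration 2: components of {Ring,Rod,Widget} -> Bolt = 2*4 = 8, Frame = 5*2 = 10, Gear = 2*5 = 10, Spring = 4*4 = 16.
Iteration 3: components of {Bolt,Frame,Gear,Spring} -> Cover = 10*4 = 40.
Iteration 4: no further components; recursion stops.
SUM(need) = 1 + 2 + 5 + 4 + 10 + 8 + 10 + 16 + 40 = 96.

96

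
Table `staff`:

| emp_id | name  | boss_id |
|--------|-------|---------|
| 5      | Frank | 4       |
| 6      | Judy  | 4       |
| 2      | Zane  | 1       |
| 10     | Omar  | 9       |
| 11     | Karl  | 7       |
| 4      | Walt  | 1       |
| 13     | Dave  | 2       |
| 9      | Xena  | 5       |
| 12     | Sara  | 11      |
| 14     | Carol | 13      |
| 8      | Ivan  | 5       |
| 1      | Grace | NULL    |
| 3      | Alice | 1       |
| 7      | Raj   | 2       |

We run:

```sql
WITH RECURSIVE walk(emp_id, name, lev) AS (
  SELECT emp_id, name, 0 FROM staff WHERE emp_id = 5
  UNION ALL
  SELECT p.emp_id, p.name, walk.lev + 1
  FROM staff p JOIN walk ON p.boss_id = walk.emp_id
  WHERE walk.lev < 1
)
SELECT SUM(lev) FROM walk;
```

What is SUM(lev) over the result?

2

Base: emp_id=5 (Frank) at lev 0.
Iteration 1: rows with boss_id in {5} -> Ivan (id 8, lev 1), Xena (id 9, lev 1).
Iteration 2: lev < 1 fails for all current rows; recursion stops.
SUM(lev) = 0 + 1 + 1 = 2.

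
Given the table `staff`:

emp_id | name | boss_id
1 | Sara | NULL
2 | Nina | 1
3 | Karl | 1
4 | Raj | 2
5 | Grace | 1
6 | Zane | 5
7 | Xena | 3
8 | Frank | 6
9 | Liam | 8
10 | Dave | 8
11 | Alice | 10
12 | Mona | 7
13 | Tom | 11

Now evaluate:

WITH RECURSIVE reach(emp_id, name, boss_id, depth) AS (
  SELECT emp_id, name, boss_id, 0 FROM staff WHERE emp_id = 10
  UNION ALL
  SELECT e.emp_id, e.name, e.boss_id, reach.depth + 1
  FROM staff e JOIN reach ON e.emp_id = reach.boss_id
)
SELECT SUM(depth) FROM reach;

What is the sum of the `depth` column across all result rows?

Base: emp_id=10 (Dave), boss_id=8, depth 0.
Iteration 1: join on emp_id=8 -> Frank (id 8, boss_id=6, depth 1).
Iteration 2: join on emp_id=6 -> Zane (id 6, boss_id=5, depth 2).
Iteration 3: join on emp_id=5 -> Grace (id 5, boss_id=1, depth 3).
Iteration 4: join on emp_id=1 -> Sara (id 1, boss_id=NULL, depth 4).
Iteration 5: boss_id is NULL; no match; recursion stops.
SUM(depth) = 0 + 1 + 2 + 3 + 4 = 10.

10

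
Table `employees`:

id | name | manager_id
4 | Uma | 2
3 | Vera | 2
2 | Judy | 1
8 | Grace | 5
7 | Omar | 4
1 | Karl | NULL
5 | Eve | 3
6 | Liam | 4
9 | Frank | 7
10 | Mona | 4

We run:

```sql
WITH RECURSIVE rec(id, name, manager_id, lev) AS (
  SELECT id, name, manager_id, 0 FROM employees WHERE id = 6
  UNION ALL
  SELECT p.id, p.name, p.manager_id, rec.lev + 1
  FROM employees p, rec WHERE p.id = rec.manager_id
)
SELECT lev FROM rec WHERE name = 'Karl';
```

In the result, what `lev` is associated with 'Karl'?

3

Base: id=6 (Liam), manager_id=4, lev 0.
Iteration 1: join on id=4 -> Uma (id 4, manager_id=2, lev 1).
Iteration 2: join on id=2 -> Judy (id 2, manager_id=1, lev 2).
Iteration 3: join on id=1 -> Karl (id 1, manager_id=NULL, lev 3).
Iteration 4: manager_id is NULL; no match; recursion stops.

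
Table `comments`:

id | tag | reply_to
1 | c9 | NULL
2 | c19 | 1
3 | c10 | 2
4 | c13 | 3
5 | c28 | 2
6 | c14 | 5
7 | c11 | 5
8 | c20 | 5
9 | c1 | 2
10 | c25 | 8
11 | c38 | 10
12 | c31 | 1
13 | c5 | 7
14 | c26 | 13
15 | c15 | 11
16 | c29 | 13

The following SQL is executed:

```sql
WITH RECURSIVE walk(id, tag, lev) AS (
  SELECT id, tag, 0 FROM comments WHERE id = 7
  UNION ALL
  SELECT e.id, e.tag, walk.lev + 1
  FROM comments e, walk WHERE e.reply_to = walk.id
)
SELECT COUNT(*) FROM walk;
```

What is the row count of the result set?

Base: id=7 (c11) at lev 0.
Iteration 1: rows with reply_to in {7} -> c5 (id 13, lev 1).
Iteration 2: rows with reply_to in {13} -> c26 (id 14, lev 2), c29 (id 16, lev 2).
Iteration 3: no rows with reply_to in {14,16}; recursion stops.
Total rows emitted: 4.

4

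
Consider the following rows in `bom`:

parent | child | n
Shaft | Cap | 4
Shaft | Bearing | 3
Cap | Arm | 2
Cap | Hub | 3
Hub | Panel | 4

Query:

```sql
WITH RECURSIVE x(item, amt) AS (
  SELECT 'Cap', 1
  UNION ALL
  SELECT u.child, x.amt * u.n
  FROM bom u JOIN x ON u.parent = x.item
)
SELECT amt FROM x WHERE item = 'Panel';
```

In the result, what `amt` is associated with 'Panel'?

Base: (Cap, amt=1).
Iteration 1: components of {Cap} -> Arm = 1*2 = 2, Hub = 1*3 = 3.
Iteration 2: components of {Arm,Hub} -> Panel = 3*4 = 12.
Iteration 3: no further components; recursion stops.

12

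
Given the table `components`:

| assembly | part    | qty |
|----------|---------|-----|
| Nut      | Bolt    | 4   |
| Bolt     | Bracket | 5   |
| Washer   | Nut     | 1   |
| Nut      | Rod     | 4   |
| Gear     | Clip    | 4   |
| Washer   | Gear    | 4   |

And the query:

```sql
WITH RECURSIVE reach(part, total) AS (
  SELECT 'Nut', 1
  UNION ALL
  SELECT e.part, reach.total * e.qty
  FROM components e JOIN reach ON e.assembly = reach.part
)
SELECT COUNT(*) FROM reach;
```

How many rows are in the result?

Base: (Nut, total=1).
Iteration 1: components of {Nut} -> Bolt = 1*4 = 4, Rod = 1*4 = 4.
Iteration 2: components of {Bolt,Rod} -> Bracket = 4*5 = 20.
Iteration 3: no further components; recursion stops.
Total rows emitted: 4.

4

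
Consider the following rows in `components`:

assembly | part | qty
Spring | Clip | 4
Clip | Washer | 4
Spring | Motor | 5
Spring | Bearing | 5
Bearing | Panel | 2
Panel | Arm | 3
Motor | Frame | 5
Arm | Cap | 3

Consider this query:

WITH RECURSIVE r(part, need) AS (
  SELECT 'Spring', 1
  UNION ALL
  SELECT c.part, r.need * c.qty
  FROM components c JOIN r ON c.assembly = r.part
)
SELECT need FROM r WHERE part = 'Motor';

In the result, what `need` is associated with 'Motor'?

5

Base: (Spring, need=1).
Iteration 1: components of {Spring} -> Bearing = 1*5 = 5, Clip = 1*4 = 4, Motor = 1*5 = 5.
Iteration 2: components of {Bearing,Clip,Motor} -> Frame = 5*5 = 25, Panel = 5*2 = 10, Washer = 4*4 = 16.
Iteration 3: components of {Frame,Panel,Washer} -> Arm = 10*3 = 30.
Iteration 4: components of {Arm} -> Cap = 30*3 = 90.
Iteration 5: no further components; recursion stops.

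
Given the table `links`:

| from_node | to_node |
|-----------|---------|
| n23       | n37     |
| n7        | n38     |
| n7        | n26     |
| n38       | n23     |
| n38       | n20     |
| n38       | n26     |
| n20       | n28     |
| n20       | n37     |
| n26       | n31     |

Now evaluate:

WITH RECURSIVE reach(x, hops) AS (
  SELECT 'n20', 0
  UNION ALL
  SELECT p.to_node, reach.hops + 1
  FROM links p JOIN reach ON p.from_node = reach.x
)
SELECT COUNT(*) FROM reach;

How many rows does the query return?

3

Base: (n20, hops=0).
Iteration 1: edges from {n20} -> (n28, hops=1), (n37, hops=1).
Iteration 2: no outgoing edges from {n28,n37}; recursion stops.
Total rows emitted: 3.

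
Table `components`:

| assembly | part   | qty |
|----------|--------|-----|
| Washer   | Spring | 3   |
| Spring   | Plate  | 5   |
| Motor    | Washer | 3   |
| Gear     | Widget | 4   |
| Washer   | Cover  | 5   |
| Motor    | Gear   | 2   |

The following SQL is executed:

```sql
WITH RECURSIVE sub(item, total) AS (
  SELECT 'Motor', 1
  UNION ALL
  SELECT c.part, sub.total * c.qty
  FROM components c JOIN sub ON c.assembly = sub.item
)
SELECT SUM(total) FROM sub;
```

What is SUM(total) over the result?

Base: (Motor, total=1).
Iteration 1: components of {Motor} -> Gear = 1*2 = 2, Washer = 1*3 = 3.
Iteration 2: components of {Gear,Washer} -> Cover = 3*5 = 15, Spring = 3*3 = 9, Widget = 2*4 = 8.
Iteration 3: components of {Cover,Spring,Widget} -> Plate = 9*5 = 45.
Iteration 4: no further components; recursion stops.
SUM(total) = 1 + 2 + 3 + 8 + 15 + 9 + 45 = 83.

83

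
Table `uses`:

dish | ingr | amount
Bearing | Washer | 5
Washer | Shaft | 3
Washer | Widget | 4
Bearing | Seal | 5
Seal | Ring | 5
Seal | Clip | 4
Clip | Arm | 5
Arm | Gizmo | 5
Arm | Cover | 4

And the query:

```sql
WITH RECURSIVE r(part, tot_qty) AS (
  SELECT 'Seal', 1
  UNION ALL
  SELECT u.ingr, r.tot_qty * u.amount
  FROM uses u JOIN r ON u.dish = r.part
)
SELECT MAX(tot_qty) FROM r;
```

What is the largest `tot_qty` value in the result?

100

Base: (Seal, tot_qty=1).
Iteration 1: components of {Seal} -> Clip = 1*4 = 4, Ring = 1*5 = 5.
Iteration 2: components of {Clip,Ring} -> Arm = 4*5 = 20.
Iteration 3: components of {Arm} -> Cover = 20*4 = 80, Gizmo = 20*5 = 100.
Iteration 4: no further components; recursion stops.
tot_qty values: 1, 5, 4, 20, 100, 80; the maximum is 100.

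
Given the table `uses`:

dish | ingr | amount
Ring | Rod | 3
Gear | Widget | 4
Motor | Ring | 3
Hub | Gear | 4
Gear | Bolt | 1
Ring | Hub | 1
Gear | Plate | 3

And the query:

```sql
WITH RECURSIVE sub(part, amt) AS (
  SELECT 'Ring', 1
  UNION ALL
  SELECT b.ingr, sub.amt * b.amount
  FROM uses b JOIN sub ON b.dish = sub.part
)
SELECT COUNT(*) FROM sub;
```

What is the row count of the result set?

Base: (Ring, amt=1).
Iteration 1: components of {Ring} -> Hub = 1*1 = 1, Rod = 1*3 = 3.
Iteration 2: components of {Hub,Rod} -> Gear = 1*4 = 4.
Iteration 3: components of {Gear} -> Bolt = 4*1 = 4, Plate = 4*3 = 12, Widget = 4*4 = 16.
Iteration 4: no further components; recursion stops.
Total rows emitted: 7.

7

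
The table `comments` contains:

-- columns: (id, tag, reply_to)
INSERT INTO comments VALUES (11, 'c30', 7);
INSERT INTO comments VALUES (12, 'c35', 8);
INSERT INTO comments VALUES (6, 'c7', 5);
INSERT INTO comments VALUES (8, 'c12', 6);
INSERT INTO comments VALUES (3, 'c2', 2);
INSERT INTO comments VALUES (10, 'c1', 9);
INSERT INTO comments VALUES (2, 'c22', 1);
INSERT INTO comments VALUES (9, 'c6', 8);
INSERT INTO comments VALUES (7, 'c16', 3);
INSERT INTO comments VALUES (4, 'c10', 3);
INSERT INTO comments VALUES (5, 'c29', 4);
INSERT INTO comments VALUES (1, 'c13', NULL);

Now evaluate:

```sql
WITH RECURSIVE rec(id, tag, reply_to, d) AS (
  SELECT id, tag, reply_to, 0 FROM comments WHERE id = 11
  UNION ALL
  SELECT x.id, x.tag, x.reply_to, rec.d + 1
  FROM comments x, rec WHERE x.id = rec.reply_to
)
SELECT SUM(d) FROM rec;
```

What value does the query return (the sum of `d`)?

Base: id=11 (c30), reply_to=7, d 0.
Iteration 1: join on id=7 -> c16 (id 7, reply_to=3, d 1).
Iteration 2: join on id=3 -> c2 (id 3, reply_to=2, d 2).
Iteration 3: join on id=2 -> c22 (id 2, reply_to=1, d 3).
Iteration 4: join on id=1 -> c13 (id 1, reply_to=NULL, d 4).
Iteration 5: reply_to is NULL; no match; recursion stops.
SUM(d) = 0 + 1 + 2 + 3 + 4 = 10.

10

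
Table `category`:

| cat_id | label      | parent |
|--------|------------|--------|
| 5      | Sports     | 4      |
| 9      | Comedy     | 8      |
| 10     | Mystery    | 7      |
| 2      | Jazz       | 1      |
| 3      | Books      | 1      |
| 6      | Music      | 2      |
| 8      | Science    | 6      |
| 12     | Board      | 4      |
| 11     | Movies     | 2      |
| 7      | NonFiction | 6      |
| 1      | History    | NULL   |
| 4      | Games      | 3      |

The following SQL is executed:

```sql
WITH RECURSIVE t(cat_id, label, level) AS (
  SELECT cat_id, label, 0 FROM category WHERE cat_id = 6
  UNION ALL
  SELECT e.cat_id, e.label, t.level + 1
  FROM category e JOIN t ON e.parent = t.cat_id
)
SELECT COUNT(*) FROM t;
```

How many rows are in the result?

Base: cat_id=6 (Music) at level 0.
Iteration 1: rows with parent in {6} -> NonFiction (id 7, level 1), Science (id 8, level 1).
Iteration 2: rows with parent in {7,8} -> Comedy (id 9, level 2), Mystery (id 10, level 2).
Iteration 3: no rows with parent in {9,10}; recursion stops.
Total rows emitted: 5.

5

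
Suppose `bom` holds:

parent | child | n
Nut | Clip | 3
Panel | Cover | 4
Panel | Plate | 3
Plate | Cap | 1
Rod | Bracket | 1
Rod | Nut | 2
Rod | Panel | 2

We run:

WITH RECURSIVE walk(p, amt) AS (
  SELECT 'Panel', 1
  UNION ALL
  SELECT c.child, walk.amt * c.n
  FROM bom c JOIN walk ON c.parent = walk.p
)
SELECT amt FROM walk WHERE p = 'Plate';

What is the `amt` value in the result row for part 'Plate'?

3

Base: (Panel, amt=1).
Iteration 1: components of {Panel} -> Cover = 1*4 = 4, Plate = 1*3 = 3.
Iteration 2: components of {Cover,Plate} -> Cap = 3*1 = 3.
Iteration 3: no further components; recursion stops.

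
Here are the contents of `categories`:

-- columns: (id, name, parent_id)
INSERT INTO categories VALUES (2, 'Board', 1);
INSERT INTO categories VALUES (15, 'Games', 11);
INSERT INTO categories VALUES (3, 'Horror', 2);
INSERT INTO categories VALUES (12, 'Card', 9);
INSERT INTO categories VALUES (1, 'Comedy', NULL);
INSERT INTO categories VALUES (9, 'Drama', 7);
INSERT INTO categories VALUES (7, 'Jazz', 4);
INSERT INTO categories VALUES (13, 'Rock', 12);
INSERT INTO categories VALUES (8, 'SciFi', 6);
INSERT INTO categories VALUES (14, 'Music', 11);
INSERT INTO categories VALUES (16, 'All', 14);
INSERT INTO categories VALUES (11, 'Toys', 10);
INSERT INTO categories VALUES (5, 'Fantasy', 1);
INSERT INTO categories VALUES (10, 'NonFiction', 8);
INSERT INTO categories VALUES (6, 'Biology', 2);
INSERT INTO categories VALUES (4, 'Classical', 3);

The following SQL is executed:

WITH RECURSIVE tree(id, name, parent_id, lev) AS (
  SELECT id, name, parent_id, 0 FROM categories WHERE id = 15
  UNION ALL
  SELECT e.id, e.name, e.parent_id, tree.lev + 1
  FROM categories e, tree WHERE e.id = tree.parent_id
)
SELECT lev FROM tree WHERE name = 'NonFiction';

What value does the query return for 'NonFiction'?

2

Base: id=15 (Games), parent_id=11, lev 0.
Iteration 1: join on id=11 -> Toys (id 11, parent_id=10, lev 1).
Iteration 2: join on id=10 -> NonFiction (id 10, parent_id=8, lev 2).
Iteration 3: join on id=8 -> SciFi (id 8, parent_id=6, lev 3).
Iteration 4: join on id=6 -> Biology (id 6, parent_id=2, lev 4).
Iteration 5: join on id=2 -> Board (id 2, parent_id=1, lev 5).
Iteration 6: join on id=1 -> Comedy (id 1, parent_id=NULL, lev 6).
Iteration 7: parent_id is NULL; no match; recursion stops.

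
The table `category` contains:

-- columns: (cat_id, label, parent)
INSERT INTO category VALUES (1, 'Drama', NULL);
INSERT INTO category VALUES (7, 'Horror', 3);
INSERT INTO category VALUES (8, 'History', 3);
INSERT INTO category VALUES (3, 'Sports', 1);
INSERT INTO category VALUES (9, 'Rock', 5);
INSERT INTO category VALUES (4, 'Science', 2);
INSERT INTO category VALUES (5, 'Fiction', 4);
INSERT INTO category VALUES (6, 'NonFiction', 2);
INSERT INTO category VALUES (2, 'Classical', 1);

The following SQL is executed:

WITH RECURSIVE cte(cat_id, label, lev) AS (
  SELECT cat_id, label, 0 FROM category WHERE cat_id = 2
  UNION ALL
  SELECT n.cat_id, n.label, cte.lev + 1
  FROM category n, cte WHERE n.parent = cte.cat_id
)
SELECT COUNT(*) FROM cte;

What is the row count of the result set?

5

Base: cat_id=2 (Classical) at lev 0.
Iteration 1: rows with parent in {2} -> Science (id 4, lev 1), NonFiction (id 6, lev 1).
Iteration 2: rows with parent in {4,6} -> Fiction (id 5, lev 2).
Iteration 3: rows with parent in {5} -> Rock (id 9, lev 3).
Iteration 4: no rows with parent in {9}; recursion stops.
Total rows emitted: 5.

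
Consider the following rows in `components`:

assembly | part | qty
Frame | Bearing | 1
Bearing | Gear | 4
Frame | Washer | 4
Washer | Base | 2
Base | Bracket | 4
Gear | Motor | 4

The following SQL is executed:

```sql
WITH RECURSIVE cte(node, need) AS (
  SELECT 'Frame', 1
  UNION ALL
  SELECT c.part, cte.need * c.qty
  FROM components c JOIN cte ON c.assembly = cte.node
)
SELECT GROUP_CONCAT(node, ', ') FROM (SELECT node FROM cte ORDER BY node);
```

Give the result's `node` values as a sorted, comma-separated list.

Base: (Frame, need=1).
Iteration 1: components of {Frame} -> Bearing = 1*1 = 1, Washer = 1*4 = 4.
Iteration 2: components of {Bearing,Washer} -> Base = 4*2 = 8, Gear = 1*4 = 4.
Iteration 3: components of {Base,Gear} -> Bracket = 8*4 = 32, Motor = 4*4 = 16.
Iteration 4: no further components; recursion stops.

Base, Bearing, Bracket, Frame, Gear, Motor, Washer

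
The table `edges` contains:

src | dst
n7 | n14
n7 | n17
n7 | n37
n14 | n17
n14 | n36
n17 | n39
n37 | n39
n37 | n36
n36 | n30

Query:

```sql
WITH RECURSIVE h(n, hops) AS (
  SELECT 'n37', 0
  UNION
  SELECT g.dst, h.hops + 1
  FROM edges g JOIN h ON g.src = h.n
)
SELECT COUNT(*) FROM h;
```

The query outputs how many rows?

Base: (n37, hops=0).
Iteration 1: edges from {n37} -> (n36, hops=1), (n39, hops=1).
Iteration 2: edges from {n36,n39} -> (n30, hops=2).
Iteration 3: no outgoing edges from {n30}; recursion stops.
Total rows emitted: 4.

4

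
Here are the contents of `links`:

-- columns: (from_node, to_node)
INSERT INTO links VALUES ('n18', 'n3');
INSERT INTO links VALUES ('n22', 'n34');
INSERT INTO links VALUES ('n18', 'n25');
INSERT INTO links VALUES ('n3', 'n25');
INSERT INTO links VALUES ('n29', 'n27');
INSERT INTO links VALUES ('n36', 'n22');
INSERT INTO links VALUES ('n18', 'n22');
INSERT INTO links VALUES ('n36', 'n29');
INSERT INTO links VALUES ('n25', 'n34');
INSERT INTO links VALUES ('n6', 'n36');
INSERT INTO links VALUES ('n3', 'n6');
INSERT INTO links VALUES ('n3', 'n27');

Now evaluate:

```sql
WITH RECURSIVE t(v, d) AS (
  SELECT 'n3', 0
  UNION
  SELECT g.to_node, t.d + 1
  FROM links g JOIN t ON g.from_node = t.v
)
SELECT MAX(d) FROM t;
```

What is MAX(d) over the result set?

4

Base: (n3, d=0).
Iteration 1: edges from {n3} -> (n25, d=1), (n27, d=1), (n6, d=1).
Iteration 2: edges from {n25,n27,n6} -> (n34, d=2), (n36, d=2).
Iteration 3: edges from {n34,n36} -> (n22, d=3), (n29, d=3).
Iteration 4: edges from {n22,n29} -> (n27, d=4), (n34, d=4).
Iteration 5: no outgoing edges from {n27,n34}; recursion stops.
d values: 0, 1, 1, 1, 2, 2, 3, 3, 4, 4; the maximum is 4.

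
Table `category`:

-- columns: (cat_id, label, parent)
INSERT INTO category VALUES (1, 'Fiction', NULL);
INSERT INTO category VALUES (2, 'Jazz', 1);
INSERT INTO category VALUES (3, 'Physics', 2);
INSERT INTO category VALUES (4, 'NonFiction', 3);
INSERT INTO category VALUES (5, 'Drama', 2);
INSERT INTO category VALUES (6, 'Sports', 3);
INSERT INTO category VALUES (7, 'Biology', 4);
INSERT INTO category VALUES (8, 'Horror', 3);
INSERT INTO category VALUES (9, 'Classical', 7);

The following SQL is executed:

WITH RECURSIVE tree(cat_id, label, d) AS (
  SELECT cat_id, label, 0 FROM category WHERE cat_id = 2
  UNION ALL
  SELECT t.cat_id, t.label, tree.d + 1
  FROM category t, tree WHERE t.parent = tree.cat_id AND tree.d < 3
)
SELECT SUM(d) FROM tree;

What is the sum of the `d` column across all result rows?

Base: cat_id=2 (Jazz) at d 0.
Iteration 1: rows with parent in {2} -> Physics (id 3, d 1), Drama (id 5, d 1).
Iteration 2: rows with parent in {3,5} -> NonFiction (id 4, d 2), Sports (id 6, d 2), Horror (id 8, d 2).
Iteration 3: rows with parent in {4,6,8} -> Biology (id 7, d 3).
Iteration 4: d < 3 fails for all current rows; recursion stops.
SUM(d) = 0 + 1 + 1 + 2 + 2 + 2 + 3 = 11.

11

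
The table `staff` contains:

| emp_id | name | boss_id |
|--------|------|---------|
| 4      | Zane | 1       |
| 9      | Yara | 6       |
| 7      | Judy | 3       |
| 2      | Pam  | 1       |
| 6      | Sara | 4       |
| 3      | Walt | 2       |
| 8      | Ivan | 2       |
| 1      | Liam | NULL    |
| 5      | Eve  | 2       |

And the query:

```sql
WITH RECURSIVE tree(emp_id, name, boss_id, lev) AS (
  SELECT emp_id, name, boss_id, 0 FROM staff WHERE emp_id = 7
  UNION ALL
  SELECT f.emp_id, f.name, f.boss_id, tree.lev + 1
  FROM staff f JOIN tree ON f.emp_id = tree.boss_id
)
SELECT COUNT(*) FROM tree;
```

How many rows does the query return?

Base: emp_id=7 (Judy), boss_id=3, lev 0.
Iteration 1: join on emp_id=3 -> Walt (id 3, boss_id=2, lev 1).
Iteration 2: join on emp_id=2 -> Pam (id 2, boss_id=1, lev 2).
Iteration 3: join on emp_id=1 -> Liam (id 1, boss_id=NULL, lev 3).
Iteration 4: boss_id is NULL; no match; recursion stops.
Total rows emitted: 4.

4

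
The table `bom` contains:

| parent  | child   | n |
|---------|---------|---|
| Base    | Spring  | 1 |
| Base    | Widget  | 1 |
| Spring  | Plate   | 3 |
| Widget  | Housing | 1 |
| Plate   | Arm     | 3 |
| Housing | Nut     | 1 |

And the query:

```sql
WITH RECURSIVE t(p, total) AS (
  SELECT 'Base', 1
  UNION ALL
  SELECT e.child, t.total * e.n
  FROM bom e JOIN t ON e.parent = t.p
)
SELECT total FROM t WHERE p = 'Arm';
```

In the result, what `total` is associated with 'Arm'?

Base: (Base, total=1).
Iteration 1: components of {Base} -> Spring = 1*1 = 1, Widget = 1*1 = 1.
Iteration 2: components of {Spring,Widget} -> Housing = 1*1 = 1, Plate = 1*3 = 3.
Iteration 3: components of {Housing,Plate} -> Arm = 3*3 = 9, Nut = 1*1 = 1.
Iteration 4: no further components; recursion stops.

9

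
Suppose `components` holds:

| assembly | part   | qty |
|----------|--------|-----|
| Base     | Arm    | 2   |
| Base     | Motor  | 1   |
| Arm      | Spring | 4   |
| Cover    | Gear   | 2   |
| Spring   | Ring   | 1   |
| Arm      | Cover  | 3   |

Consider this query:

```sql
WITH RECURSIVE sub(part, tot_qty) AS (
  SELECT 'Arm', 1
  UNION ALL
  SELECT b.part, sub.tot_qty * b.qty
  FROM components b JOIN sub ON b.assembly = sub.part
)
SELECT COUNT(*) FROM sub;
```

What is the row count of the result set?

Base: (Arm, tot_qty=1).
Iteration 1: components of {Arm} -> Cover = 1*3 = 3, Spring = 1*4 = 4.
Iteration 2: components of {Cover,Spring} -> Gear = 3*2 = 6, Ring = 4*1 = 4.
Iteration 3: no further components; recursion stops.
Total rows emitted: 5.

5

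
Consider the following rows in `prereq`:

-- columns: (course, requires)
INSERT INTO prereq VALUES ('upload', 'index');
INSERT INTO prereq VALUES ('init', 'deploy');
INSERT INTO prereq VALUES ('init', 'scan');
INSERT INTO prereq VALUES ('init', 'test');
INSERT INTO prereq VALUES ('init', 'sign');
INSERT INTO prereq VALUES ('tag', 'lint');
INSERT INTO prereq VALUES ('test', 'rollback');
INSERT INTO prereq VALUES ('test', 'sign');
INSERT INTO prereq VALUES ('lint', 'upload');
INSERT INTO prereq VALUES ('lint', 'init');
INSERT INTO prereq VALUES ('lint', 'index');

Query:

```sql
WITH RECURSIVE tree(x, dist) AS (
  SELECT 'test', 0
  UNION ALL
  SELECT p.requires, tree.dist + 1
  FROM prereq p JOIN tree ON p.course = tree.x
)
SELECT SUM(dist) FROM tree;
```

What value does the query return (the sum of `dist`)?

Base: (test, dist=0).
Iteration 1: edges from {test} -> (rollback, dist=1), (sign, dist=1).
Iteration 2: no outgoing edges from {rollback,sign}; recursion stops.
SUM(dist) = 0 + 1 + 1 = 2.

2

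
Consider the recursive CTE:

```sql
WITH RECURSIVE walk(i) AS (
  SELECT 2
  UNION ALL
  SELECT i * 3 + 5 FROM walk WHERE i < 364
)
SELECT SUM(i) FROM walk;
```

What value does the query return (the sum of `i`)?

1623

Base: i=2.
Iteration 1: 2 < 364 holds -> i = 2 * 3 + 5 = 11.
Iteration 2: 11 < 364 holds -> i = 11 * 3 + 5 = 38.
Iteration 3: 38 < 364 holds -> i = 38 * 3 + 5 = 119.
Iteration 4: 119 < 364 holds -> i = 119 * 3 + 5 = 362.
Iteration 5: 362 < 364 holds -> i = 362 * 3 + 5 = 1091.
Iteration 6: 1091 < 364 fails; recursion stops.
SUM(i) = 2 + 11 + 38 + 119 + 362 + 1091 = 1623.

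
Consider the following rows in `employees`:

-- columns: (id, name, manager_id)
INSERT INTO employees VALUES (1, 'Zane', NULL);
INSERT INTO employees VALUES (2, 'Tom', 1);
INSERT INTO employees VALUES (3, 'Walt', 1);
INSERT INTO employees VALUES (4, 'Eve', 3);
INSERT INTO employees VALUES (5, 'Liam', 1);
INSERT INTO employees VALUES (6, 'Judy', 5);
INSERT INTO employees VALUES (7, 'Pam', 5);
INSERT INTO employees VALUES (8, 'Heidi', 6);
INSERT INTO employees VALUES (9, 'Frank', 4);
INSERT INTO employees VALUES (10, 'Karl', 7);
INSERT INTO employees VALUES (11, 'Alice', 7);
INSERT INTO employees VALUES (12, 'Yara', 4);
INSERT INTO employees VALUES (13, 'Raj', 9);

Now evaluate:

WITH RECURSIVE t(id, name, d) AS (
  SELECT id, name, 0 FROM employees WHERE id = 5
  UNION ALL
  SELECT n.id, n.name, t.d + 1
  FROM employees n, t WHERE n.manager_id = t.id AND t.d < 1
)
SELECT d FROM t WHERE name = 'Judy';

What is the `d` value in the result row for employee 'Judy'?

1

Base: id=5 (Liam) at d 0.
Iteration 1: rows with manager_id in {5} -> Judy (id 6, d 1), Pam (id 7, d 1).
Iteration 2: d < 1 fails for all current rows; recursion stops.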